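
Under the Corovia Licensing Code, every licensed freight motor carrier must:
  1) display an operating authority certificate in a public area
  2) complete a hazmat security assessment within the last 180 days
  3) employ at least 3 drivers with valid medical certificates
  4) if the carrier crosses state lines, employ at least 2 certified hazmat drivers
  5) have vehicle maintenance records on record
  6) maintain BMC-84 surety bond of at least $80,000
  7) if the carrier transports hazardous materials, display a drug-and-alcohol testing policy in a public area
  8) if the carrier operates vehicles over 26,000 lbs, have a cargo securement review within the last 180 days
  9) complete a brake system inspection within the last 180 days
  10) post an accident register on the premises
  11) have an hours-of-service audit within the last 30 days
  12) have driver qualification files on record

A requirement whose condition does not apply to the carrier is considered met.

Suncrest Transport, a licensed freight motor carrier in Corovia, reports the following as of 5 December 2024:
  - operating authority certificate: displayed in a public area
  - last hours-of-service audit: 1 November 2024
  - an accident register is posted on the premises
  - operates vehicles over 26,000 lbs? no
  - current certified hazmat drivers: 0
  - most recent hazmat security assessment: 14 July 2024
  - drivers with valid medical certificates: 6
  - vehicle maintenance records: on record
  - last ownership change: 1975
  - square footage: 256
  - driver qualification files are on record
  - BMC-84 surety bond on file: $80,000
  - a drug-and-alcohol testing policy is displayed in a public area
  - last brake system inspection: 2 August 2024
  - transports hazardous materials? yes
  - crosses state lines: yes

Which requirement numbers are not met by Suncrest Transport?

1. operating authority certificate present → met
2. hazmat security assessment 144 days ago vs limit 180 → met
3. drivers with valid medical certificates 6 ≥ 3 → met
4. condition 'crosses state lines' holds; certified hazmat drivers 0 < 2 → not met
5. vehicle maintenance records present → met
6. BMC-84 surety bond $80,000 ≥ $80,000 → met
7. condition 'transports hazardous materials' holds; drug-and-alcohol testing policy present → met
8. condition 'operates vehicles over 26,000 lbs' does not hold → requirement n/a → met
9. brake system inspection 125 days ago vs limit 180 → met
10. accident register present → met
11. hours-of-service audit 34 days ago vs limit 30 → not met
12. driver qualification files present → met
Not met: 4, 11

4, 11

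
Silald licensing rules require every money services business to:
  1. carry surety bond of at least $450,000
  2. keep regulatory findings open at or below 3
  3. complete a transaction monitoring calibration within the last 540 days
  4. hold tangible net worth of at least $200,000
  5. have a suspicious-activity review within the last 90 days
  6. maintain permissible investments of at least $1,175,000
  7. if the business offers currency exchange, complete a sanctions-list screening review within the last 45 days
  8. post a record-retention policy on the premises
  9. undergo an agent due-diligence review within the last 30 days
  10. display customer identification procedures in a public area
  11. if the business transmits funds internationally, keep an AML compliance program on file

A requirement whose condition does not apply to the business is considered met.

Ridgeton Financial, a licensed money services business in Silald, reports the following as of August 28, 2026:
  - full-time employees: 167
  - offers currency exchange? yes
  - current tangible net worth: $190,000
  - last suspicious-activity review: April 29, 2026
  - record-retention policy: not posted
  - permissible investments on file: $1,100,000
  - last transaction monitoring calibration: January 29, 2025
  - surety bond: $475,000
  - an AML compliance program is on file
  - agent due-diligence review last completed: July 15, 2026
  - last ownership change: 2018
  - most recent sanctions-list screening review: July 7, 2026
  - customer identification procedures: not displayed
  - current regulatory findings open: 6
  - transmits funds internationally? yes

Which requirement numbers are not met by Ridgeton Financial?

1. surety bond $475,000 ≥ $450,000 → met
2. regulatory findings open 6 > 3 → not met
3. transaction monitoring calibration 576 days ago vs limit 540 → not met
4. tangible net worth $190,000 < $200,000 → not met
5. suspicious-activity review 121 days ago vs limit 90 → not met
6. permissible investments $1,100,000 < $1,175,000 → not met
7. condition 'offers currency exchange' holds; sanctions-list screening review 52 days ago vs limit 45 → not met
8. record-retention policy absent → not met
9. agent due-diligence review 44 days ago vs limit 30 → not met
10. customer identification procedures absent → not met
11. condition 'transmits funds internationally' holds; AML compliance program present → met
Not met: 2, 3, 4, 5, 6, 7, 8, 9, 10

2, 3, 4, 5, 6, 7, 8, 9, 10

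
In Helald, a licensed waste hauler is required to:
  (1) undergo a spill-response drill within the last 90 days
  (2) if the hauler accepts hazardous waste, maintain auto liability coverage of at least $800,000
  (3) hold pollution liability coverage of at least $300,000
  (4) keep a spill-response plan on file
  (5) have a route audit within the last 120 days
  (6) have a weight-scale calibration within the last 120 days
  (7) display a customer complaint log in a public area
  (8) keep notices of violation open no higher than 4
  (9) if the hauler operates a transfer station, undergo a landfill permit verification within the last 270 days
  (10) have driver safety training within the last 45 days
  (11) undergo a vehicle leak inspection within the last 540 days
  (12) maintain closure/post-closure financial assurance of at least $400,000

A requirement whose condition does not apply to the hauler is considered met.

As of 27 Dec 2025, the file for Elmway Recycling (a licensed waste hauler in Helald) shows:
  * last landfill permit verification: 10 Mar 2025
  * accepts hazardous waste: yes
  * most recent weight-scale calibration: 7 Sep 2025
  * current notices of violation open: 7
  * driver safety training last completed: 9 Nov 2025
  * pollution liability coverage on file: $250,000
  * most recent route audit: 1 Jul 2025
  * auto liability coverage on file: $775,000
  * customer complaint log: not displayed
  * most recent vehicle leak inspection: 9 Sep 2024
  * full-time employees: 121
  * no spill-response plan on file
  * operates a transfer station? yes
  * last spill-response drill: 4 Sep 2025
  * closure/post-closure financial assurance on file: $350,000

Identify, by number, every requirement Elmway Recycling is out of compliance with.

1, 2, 3, 4, 5, 7, 8, 9, 10, 12

1. spill-response drill 114 days ago vs limit 90 → not met
2. condition 'accepts hazardous waste' holds; auto liability coverage $775,000 < $800,000 → not met
3. pollution liability coverage $250,000 < $300,000 → not met
4. spill-response plan absent → not met
5. route audit 179 days ago vs limit 120 → not met
6. weight-scale calibration 111 days ago vs limit 120 → met
7. customer complaint log absent → not met
8. notices of violation open 7 > 4 → not met
9. condition 'operates a transfer station' holds; landfill permit verification 292 days ago vs limit 270 → not met
10. driver safety training 48 days ago vs limit 45 → not met
11. vehicle leak inspection 474 days ago vs limit 540 → met
12. closure/post-closure financial assurance $350,000 < $400,000 → not met
Not met: 1, 2, 3, 4, 5, 7, 8, 9, 10, 12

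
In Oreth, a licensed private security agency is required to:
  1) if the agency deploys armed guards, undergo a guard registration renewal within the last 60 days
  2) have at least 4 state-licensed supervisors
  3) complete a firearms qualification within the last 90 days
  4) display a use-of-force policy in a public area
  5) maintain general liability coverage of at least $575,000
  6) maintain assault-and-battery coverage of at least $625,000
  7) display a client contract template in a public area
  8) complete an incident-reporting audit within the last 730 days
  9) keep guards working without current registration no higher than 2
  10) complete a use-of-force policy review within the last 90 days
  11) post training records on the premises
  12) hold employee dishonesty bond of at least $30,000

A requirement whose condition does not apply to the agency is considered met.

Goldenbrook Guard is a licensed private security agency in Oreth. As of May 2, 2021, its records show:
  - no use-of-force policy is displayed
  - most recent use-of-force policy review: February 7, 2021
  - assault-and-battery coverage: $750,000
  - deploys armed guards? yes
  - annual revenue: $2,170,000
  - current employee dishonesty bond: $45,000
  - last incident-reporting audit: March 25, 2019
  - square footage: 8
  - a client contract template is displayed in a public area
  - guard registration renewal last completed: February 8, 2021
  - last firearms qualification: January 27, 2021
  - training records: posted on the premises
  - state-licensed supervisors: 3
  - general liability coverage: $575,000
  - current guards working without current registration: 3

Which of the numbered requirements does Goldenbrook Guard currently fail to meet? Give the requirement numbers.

1. condition 'deploys armed guards' holds; guard registration renewal 83 days ago vs limit 60 → not met
2. state-licensed supervisors 3 < 4 → not met
3. firearms qualification 95 days ago vs limit 90 → not met
4. use-of-force policy absent → not met
5. general liability coverage $575,000 ≥ $575,000 → met
6. assault-and-battery coverage $750,000 ≥ $625,000 → met
7. client contract template present → met
8. incident-reporting audit 769 days ago vs limit 730 → not met
9. guards working without current registration 3 > 2 → not met
10. use-of-force policy review 84 days ago vs limit 90 → met
11. training records present → met
12. employee dishonesty bond $45,000 ≥ $30,000 → met
Not met: 1, 2, 3, 4, 8, 9

1, 2, 3, 4, 8, 9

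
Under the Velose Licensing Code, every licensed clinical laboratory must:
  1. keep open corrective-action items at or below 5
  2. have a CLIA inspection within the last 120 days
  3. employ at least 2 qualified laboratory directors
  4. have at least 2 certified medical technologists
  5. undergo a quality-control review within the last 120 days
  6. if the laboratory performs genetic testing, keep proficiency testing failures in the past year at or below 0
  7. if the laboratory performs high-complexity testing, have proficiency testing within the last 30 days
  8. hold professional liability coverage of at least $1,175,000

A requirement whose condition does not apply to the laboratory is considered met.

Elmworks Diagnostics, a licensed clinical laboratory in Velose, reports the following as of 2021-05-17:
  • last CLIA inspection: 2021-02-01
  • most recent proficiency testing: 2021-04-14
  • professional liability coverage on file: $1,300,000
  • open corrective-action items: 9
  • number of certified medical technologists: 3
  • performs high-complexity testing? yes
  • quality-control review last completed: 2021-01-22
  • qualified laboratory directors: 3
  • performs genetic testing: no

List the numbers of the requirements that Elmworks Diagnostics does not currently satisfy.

1, 7

1. open corrective-action items 9 > 5 → not met
2. CLIA inspection 105 days ago vs limit 120 → met
3. qualified laboratory directors 3 ≥ 2 → met
4. certified medical technologists 3 ≥ 2 → met
5. quality-control review 115 days ago vs limit 120 → met
6. condition 'performs genetic testing' does not hold → requirement n/a → met
7. condition 'performs high-complexity testing' holds; proficiency testing 33 days ago vs limit 30 → not met
8. professional liability coverage $1,300,000 ≥ $1,175,000 → met
Not met: 1, 7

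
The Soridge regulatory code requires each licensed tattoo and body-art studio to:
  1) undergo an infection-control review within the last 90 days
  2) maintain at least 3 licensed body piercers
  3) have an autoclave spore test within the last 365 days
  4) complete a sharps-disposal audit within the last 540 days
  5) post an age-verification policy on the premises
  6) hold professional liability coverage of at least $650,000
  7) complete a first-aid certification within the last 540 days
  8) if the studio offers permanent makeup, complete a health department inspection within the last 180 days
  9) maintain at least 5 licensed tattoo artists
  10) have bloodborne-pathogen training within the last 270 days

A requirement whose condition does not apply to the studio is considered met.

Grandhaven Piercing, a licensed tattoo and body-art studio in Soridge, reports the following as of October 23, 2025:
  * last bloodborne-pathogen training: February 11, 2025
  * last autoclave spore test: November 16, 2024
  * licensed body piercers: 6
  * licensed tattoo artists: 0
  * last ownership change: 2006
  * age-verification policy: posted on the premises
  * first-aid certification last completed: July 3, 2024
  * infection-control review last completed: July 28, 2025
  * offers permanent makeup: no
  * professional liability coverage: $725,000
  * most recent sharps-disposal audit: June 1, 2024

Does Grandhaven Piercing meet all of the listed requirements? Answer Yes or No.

1. infection-control review 87 days ago vs limit 90 → met
2. licensed body piercers 6 ≥ 3 → met
3. autoclave spore test 341 days ago vs limit 365 → met
4. sharps-disposal audit 509 days ago vs limit 540 → met
5. age-verification policy present → met
6. professional liability coverage $725,000 ≥ $650,000 → met
7. first-aid certification 477 days ago vs limit 540 → met
8. condition 'offers permanent makeup' does not hold → requirement n/a → met
9. licensed tattoo artists 0 < 5 → not met
10. bloodborne-pathogen training 254 days ago vs limit 270 → met
Not met: 9

No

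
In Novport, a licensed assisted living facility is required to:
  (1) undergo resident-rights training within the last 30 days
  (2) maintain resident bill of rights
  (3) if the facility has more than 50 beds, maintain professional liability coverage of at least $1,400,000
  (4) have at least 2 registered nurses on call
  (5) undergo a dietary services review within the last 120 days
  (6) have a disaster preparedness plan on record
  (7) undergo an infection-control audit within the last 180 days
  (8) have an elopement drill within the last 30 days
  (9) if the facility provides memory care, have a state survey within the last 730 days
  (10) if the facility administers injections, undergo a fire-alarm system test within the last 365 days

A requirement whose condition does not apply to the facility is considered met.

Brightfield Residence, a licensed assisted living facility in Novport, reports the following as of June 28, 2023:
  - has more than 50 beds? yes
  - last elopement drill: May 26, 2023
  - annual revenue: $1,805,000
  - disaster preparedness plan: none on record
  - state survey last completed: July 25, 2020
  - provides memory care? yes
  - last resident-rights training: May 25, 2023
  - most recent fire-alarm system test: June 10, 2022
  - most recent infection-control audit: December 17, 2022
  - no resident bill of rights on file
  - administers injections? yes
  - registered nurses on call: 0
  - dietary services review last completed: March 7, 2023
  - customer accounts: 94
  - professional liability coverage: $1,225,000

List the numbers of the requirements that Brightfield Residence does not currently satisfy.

1, 2, 3, 4, 6, 7, 8, 9, 10

1. resident-rights training 34 days ago vs limit 30 → not met
2. resident bill of rights absent → not met
3. condition 'has more than 50 beds' holds; professional liability coverage $1,225,000 < $1,400,000 → not met
4. registered nurses on call 0 < 2 → not met
5. dietary services review 113 days ago vs limit 120 → met
6. disaster preparedness plan absent → not met
7. infection-control audit 193 days ago vs limit 180 → not met
8. elopement drill 33 days ago vs limit 30 → not met
9. condition 'provides memory care' holds; state survey 1068 days ago vs limit 730 → not met
10. condition 'administers injections' holds; fire-alarm system test 383 days ago vs limit 365 → not met
Not met: 1, 2, 3, 4, 6, 7, 8, 9, 10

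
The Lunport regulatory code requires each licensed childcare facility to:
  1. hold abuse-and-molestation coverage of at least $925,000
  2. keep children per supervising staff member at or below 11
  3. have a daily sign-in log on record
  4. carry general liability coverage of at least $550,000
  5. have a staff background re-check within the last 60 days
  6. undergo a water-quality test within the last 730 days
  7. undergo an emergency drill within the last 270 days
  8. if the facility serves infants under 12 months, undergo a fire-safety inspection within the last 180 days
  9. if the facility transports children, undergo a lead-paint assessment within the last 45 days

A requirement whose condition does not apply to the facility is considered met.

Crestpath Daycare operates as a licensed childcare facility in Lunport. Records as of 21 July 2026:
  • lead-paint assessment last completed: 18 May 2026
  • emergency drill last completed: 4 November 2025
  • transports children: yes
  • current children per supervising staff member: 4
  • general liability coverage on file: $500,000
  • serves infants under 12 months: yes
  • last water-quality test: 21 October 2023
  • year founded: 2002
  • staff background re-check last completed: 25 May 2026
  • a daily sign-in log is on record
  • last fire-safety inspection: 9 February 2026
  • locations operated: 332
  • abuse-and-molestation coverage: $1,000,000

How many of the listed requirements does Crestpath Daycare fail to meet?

1. abuse-and-molestation coverage $1,000,000 ≥ $925,000 → met
2. children per supervising staff member 4 ≤ 11 → met
3. daily sign-in log present → met
4. general liability coverage $500,000 < $550,000 → not met
5. staff background re-check 57 days ago vs limit 60 → met
6. water-quality test 1004 days ago vs limit 730 → not met
7. emergency drill 259 days ago vs limit 270 → met
8. condition 'serves infants under 12 months' holds; fire-safety inspection 162 days ago vs limit 180 → met
9. condition 'transports children' holds; lead-paint assessment 64 days ago vs limit 45 → not met
Not met: 3 of 9

3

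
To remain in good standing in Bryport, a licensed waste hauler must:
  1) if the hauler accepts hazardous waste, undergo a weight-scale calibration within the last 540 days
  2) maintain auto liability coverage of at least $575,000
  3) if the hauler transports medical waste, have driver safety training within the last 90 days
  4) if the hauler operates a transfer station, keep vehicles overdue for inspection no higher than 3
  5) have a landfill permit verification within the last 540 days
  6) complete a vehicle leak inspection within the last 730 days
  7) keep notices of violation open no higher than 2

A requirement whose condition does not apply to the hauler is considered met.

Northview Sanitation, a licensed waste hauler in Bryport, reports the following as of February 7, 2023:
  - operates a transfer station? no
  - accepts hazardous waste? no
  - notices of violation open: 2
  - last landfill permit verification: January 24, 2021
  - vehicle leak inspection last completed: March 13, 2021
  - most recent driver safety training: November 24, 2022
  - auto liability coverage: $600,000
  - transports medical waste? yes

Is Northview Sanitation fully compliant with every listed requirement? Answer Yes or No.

No

1. condition 'accepts hazardous waste' does not hold → requirement n/a → met
2. auto liability coverage $600,000 ≥ $575,000 → met
3. condition 'transports medical waste' holds; driver safety training 75 days ago vs limit 90 → met
4. condition 'operates a transfer station' does not hold → requirement n/a → met
5. landfill permit verification 744 days ago vs limit 540 → not met
6. vehicle leak inspection 696 days ago vs limit 730 → met
7. notices of violation open 2 ≤ 2 → met
Not met: 5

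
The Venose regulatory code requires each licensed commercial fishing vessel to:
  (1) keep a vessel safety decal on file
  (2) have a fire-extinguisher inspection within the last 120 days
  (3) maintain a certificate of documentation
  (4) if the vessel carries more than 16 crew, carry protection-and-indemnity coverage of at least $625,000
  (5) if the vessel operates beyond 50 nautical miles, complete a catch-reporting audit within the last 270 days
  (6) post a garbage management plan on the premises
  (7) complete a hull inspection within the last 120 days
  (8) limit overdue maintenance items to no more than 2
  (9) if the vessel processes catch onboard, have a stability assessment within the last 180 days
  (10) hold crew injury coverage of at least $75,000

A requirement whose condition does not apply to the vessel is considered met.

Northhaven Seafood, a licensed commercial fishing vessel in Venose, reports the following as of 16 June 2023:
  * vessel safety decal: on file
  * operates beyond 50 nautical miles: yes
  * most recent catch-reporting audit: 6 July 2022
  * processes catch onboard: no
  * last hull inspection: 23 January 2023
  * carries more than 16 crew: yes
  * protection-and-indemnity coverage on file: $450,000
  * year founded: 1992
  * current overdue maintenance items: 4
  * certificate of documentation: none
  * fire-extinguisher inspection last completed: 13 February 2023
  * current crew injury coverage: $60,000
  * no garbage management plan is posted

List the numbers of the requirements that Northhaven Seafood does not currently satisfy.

1. vessel safety decal present → met
2. fire-extinguisher inspection 123 days ago vs limit 120 → not met
3. certificate of documentation absent → not met
4. condition 'carries more than 16 crew' holds; protection-and-indemnity coverage $450,000 < $625,000 → not met
5. condition 'operates beyond 50 nautical miles' holds; catch-reporting audit 345 days ago vs limit 270 → not met
6. garbage management plan absent → not met
7. hull inspection 144 days ago vs limit 120 → not met
8. overdue maintenance items 4 > 2 → not met
9. condition 'processes catch onboard' does not hold → requirement n/a → met
10. crew injury coverage $60,000 < $75,000 → not met
Not met: 2, 3, 4, 5, 6, 7, 8, 10

2, 3, 4, 5, 6, 7, 8, 10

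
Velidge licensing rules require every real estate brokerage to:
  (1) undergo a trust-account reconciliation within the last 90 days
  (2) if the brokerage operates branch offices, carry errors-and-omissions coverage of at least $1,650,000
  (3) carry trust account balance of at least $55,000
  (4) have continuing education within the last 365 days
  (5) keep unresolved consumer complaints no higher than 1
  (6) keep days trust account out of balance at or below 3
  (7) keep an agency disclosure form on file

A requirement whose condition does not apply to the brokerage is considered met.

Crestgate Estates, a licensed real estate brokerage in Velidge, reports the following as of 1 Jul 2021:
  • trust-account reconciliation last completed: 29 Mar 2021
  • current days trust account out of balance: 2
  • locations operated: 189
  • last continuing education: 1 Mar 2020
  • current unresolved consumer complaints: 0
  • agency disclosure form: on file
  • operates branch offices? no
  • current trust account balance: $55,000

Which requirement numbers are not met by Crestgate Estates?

1. trust-account reconciliation 94 days ago vs limit 90 → not met
2. condition 'operates branch offices' does not hold → requirement n/a → met
3. trust account balance $55,000 ≥ $55,000 → met
4. continuing education 487 days ago vs limit 365 → not met
5. unresolved consumer complaints 0 ≤ 1 → met
6. days trust account out of balance 2 ≤ 3 → met
7. agency disclosure form present → met
Not met: 1, 4

1, 4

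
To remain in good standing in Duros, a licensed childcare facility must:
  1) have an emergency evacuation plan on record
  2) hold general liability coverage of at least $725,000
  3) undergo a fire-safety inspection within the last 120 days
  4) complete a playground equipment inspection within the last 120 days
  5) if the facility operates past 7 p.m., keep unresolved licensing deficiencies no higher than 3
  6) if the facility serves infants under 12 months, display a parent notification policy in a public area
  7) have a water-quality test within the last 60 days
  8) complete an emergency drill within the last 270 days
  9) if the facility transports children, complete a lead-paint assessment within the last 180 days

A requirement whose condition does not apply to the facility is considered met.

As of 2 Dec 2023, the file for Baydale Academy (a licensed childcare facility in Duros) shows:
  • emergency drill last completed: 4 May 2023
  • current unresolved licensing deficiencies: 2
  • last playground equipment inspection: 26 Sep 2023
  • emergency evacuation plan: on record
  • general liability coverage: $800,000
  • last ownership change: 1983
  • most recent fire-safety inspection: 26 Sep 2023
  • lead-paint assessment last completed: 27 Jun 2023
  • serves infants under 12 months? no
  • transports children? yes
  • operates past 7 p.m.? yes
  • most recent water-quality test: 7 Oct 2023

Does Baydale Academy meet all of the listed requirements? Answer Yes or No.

1. emergency evacuation plan present → met
2. general liability coverage $800,000 ≥ $725,000 → met
3. fire-safety inspection 67 days ago vs limit 120 → met
4. playground equipment inspection 67 days ago vs limit 120 → met
5. condition 'operates past 7 p.m.' holds; unresolved licensing deficiencies 2 ≤ 3 → met
6. condition 'serves infants under 12 months' does not hold → requirement n/a → met
7. water-quality test 56 days ago vs limit 60 → met
8. emergency drill 212 days ago vs limit 270 → met
9. condition 'transports children' holds; lead-paint assessment 158 days ago vs limit 180 → met
All met.

Yes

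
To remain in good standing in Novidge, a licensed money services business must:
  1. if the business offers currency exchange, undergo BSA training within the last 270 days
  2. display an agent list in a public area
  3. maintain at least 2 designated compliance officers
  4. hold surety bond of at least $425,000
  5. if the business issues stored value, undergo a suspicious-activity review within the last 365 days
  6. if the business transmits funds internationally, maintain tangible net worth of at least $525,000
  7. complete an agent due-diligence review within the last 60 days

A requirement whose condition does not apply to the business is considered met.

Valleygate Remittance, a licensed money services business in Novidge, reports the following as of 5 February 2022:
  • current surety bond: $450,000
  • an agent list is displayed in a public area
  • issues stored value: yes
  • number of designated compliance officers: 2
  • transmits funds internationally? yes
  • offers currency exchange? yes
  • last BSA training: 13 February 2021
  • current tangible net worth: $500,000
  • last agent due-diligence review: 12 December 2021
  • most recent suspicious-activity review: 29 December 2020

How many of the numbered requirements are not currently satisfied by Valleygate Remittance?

1. condition 'offers currency exchange' holds; BSA training 357 days ago vs limit 270 → not met
2. agent list present → met
3. designated compliance officers 2 ≥ 2 → met
4. surety bond $450,000 ≥ $425,000 → met
5. condition 'issues stored value' holds; suspicious-activity review 403 days ago vs limit 365 → not met
6. condition 'transmits funds internationally' holds; tangible net worth $500,000 < $525,000 → not met
7. agent due-diligence review 55 days ago vs limit 60 → met
Not met: 3 of 7

3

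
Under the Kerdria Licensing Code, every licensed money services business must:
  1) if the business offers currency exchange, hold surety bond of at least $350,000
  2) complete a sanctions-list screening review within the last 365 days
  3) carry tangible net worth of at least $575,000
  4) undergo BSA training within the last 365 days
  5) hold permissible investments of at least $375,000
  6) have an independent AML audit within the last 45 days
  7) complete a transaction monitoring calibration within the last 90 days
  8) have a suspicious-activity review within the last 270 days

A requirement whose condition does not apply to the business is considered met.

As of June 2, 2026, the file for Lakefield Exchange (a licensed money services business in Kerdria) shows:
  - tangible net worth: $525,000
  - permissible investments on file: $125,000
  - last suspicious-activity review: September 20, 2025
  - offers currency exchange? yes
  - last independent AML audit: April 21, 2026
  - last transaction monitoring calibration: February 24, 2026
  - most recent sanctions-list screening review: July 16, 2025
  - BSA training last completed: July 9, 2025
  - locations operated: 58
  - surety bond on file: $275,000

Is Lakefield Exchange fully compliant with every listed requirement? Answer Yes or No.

No

1. condition 'offers currency exchange' holds; surety bond $275,000 < $350,000 → not met
2. sanctions-list screening review 321 days ago vs limit 365 → met
3. tangible net worth $525,000 < $575,000 → not met
4. BSA training 328 days ago vs limit 365 → met
5. permissible investments $125,000 < $375,000 → not met
6. independent AML audit 42 days ago vs limit 45 → met
7. transaction monitoring calibration 98 days ago vs limit 90 → not met
8. suspicious-activity review 255 days ago vs limit 270 → met
Not met: 1, 3, 5, 7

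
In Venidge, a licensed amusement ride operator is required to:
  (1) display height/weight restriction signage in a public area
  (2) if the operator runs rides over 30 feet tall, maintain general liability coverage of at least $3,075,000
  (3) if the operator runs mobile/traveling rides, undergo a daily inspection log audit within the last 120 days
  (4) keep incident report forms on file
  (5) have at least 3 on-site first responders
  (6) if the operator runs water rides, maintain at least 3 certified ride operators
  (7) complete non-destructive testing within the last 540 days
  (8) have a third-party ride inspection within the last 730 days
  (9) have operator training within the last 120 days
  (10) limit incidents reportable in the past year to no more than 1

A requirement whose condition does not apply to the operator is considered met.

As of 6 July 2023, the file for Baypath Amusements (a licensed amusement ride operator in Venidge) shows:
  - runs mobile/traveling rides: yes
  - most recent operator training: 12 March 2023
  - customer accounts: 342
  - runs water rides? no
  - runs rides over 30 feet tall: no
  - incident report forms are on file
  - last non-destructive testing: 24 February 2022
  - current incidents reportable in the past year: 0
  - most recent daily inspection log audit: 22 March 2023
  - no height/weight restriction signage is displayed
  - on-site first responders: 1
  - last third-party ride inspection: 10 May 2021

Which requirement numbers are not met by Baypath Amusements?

1, 5, 8

1. height/weight restriction signage absent → not met
2. condition 'runs rides over 30 feet tall' does not hold → requirement n/a → met
3. condition 'runs mobile/traveling rides' holds; daily inspection log audit 106 days ago vs limit 120 → met
4. incident report forms present → met
5. on-site first responders 1 < 3 → not met
6. condition 'runs water rides' does not hold → requirement n/a → met
7. non-destructive testing 497 days ago vs limit 540 → met
8. third-party ride inspection 787 days ago vs limit 730 → not met
9. operator training 116 days ago vs limit 120 → met
10. incidents reportable in the past year 0 ≤ 1 → met
Not met: 1, 5, 8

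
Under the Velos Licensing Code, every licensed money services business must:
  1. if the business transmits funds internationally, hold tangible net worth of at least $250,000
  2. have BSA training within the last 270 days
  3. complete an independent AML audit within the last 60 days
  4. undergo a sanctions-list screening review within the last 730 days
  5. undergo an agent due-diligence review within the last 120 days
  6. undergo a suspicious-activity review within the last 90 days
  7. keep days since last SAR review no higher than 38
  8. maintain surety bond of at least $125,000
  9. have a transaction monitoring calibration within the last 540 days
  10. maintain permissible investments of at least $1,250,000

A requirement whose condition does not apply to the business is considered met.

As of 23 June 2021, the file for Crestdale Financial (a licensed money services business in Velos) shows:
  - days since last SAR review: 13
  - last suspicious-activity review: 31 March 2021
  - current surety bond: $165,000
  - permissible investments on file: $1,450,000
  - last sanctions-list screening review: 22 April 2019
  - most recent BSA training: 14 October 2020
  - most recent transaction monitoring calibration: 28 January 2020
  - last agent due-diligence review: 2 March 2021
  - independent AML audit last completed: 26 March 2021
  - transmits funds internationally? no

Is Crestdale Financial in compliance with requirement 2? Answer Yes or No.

2. BSA training 252 days ago vs limit 270 → met

Yes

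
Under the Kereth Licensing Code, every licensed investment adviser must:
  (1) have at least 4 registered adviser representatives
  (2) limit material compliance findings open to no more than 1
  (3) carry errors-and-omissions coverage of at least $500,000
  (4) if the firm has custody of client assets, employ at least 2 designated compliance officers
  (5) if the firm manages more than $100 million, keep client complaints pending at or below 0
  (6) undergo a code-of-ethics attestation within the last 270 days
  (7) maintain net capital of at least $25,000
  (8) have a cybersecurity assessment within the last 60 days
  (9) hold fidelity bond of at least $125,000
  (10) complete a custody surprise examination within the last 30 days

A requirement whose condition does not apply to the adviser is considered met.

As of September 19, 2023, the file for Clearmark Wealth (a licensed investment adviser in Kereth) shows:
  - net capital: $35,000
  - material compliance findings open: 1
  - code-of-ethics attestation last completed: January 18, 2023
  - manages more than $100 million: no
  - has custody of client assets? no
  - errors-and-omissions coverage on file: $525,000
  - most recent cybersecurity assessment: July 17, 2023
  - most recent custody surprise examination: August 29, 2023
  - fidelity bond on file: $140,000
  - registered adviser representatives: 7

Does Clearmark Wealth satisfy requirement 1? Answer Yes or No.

Yes

1. registered adviser representatives 7 ≥ 4 → met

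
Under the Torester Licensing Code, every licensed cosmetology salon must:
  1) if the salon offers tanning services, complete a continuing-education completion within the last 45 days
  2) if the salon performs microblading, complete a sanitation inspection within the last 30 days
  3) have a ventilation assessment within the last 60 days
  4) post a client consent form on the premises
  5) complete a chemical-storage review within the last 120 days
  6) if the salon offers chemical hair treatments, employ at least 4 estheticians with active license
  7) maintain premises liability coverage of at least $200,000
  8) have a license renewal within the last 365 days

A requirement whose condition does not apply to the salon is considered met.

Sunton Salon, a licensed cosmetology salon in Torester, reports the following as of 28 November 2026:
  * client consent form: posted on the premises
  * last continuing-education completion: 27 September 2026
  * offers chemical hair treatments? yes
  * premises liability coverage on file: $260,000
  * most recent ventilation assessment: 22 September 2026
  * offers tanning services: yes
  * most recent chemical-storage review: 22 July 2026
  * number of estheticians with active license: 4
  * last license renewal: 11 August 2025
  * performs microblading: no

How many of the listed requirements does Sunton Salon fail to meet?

4

1. condition 'offers tanning services' holds; continuing-education completion 62 days ago vs limit 45 → not met
2. condition 'performs microblading' does not hold → requirement n/a → met
3. ventilation assessment 67 days ago vs limit 60 → not met
4. client consent form present → met
5. chemical-storage review 129 days ago vs limit 120 → not met
6. condition 'offers chemical hair treatments' holds; estheticians with active license 4 ≥ 4 → met
7. premises liability coverage $260,000 ≥ $200,000 → met
8. license renewal 474 days ago vs limit 365 → not met
Not met: 4 of 8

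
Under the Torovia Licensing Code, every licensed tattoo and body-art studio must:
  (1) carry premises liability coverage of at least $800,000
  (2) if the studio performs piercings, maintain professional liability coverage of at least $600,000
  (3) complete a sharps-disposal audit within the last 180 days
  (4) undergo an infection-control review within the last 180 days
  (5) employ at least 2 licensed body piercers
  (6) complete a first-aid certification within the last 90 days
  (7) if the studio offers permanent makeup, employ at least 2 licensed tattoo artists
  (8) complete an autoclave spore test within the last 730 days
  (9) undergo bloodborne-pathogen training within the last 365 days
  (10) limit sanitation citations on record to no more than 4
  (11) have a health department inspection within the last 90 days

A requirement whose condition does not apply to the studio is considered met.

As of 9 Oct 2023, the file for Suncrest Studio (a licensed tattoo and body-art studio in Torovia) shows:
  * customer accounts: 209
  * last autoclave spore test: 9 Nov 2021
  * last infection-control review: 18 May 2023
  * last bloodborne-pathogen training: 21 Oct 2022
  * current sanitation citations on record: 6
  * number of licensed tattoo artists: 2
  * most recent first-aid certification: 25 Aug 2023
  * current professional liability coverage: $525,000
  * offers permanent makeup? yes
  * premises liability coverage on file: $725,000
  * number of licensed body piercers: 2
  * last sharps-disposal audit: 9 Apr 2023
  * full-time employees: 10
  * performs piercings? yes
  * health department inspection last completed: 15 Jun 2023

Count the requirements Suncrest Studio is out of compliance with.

5

1. premises liability coverage $725,000 < $800,000 → not met
2. condition 'performs piercings' holds; professional liability coverage $525,000 < $600,000 → not met
3. sharps-disposal audit 183 days ago vs limit 180 → not met
4. infection-control review 144 days ago vs limit 180 → met
5. licensed body piercers 2 ≥ 2 → met
6. first-aid certification 45 days ago vs limit 90 → met
7. condition 'offers permanent makeup' holds; licensed tattoo artists 2 ≥ 2 → met
8. autoclave spore test 699 days ago vs limit 730 → met
9. bloodborne-pathogen training 353 days ago vs limit 365 → met
10. sanitation citations on record 6 > 4 → not met
11. health department inspection 116 days ago vs limit 90 → not met
Not met: 5 of 11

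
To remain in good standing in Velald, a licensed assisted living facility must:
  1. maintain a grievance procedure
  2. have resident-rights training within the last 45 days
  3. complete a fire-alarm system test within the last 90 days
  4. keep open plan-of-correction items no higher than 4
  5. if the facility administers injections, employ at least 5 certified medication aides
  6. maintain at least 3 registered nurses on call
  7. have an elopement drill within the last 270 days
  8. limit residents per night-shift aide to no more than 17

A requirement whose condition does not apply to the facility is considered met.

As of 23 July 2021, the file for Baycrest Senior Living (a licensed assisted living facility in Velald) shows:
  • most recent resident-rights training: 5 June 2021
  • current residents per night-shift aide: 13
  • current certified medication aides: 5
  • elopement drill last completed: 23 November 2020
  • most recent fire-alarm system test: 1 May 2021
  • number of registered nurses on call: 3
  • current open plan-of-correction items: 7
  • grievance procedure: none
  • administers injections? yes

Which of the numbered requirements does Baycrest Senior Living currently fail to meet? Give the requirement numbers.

1, 2, 4

1. grievance procedure absent → not met
2. resident-rights training 48 days ago vs limit 45 → not met
3. fire-alarm system test 83 days ago vs limit 90 → met
4. open plan-of-correction items 7 > 4 → not met
5. condition 'administers injections' holds; certified medication aides 5 ≥ 5 → met
6. registered nurses on call 3 ≥ 3 → met
7. elopement drill 242 days ago vs limit 270 → met
8. residents per night-shift aide 13 ≤ 17 → met
Not met: 1, 2, 4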